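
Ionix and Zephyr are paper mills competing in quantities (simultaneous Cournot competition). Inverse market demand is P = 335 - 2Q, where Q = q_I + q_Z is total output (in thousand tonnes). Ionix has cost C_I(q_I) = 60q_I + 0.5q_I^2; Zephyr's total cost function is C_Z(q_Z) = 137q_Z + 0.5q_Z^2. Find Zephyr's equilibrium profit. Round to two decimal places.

Ionix's profit: π_I = (335 - 2Q)q_I - (60q_I + (1/2)q_I²). Setting ∂π_I/∂q_I = 0: 275 - 5q_I - 2(q_Z) = 0.
Zephyr's first-order condition: 198 - 5q_Z - 2(q_I) = 0.
Rearranging gives the reaction functions q_I = (275 - 2q_Z)/5 and q_Z = (198 - 2q_I)/5.
Solving the pair: q_I = 979/21, q_Z = 440/21.
Price P = 335 - 2·(473/7) = 1399/7.
Zephyr's profit: (1399/7)·(440/21) - 137·(440/21) - (1/2)(440/21)² = 1097.5057.

1097.51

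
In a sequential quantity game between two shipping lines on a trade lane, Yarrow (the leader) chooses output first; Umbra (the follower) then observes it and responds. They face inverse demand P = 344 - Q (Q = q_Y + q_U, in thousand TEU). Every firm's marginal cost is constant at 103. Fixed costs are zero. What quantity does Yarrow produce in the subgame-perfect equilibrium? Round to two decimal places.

120.50

The follower Umbra best-responds to any q_Y: π_U = (344 - Q)q_U - 103q_U.
∂π_U/∂q_U = 241 - q_Y - 2q_U = 0 gives the reaction function q_U = (241 - q_Y)/2.
Yarrow substitutes q_U(q_Y) into its own profit: π_Y = q_Y(344 - q_Y - (241 - q_Y)/2) - 103q_Y = (447/2 - (1/2)q_Y)q_Y - 103q_Y.
The leader's first-order condition 241/2 - q_Y = 0 yields q_Y = 241/2.
Then q_U = (241 - 241/2)/2 = 241/4.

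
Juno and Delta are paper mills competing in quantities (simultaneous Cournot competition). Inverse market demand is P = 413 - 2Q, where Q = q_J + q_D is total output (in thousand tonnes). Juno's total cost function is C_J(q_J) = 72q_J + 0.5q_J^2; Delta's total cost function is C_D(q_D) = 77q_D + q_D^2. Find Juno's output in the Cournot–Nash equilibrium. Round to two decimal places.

52.85

Juno's profit: π_J = (413 - 2Q)q_J - (72q_J + (1/2)q_J²). Setting ∂π_J/∂q_J = 0: 341 - 5q_J - 2(q_D) = 0.
Delta's first-order condition: 336 - 6q_D - 2(q_J) = 0.
Best responses: q_J = (341 - 2q_D)/5, q_D = (336 - 2q_J)/6.
Solving the pair: q_J = 687/13, q_D = 499/13.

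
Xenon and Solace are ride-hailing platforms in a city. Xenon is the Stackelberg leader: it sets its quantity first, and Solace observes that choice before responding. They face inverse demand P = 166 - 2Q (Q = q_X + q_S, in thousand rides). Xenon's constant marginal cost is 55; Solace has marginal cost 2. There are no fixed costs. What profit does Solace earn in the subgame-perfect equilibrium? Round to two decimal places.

Solve by backward induction. Given q_X, the follower Solace maximises π_S = (166 - 2q_X - 2q_S)q_S - 2q_S.
∂π_S/∂q_S = 164 - 2q_X - 4q_S = 0 gives the reaction function q_S = (164 - 2q_X)/4.
Xenon substitutes q_S(q_X) into its own profit: π_X = q_X(166 - 2q_X - (164 - 2q_X)/2) - 55q_X = (84 - q_X)q_X - 55q_X.
Maximising: ∂π_X/∂q_X = 29 - 2q_X = 0, giving q_X = 29/2.
Then q_S = (164 - 2·(29/2))/4 = 135/4.
Price P = 166 - 2·(193/4) = 139/2.
Solace's profit: (139/2 - 2)·(135/4) = 2278.1250.

2278.13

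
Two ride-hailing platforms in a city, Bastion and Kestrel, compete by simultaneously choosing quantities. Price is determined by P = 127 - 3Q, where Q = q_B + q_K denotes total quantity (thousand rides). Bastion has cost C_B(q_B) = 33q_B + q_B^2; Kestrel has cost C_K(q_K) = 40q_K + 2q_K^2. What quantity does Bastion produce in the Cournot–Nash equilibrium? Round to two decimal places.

9.56

Bastion's profit: π_B = (127 - 3Q)q_B - (33q_B + q_B²). Setting ∂π_B/∂q_B = 0: 94 - 8q_B - 3(q_K) = 0.
Kestrel's first-order condition: 87 - 10q_K - 3(q_B) = 0.
So q_B = (94 - 3q_K)/8 and q_K = (87 - 3q_B)/10.
Solving the pair: q_B = 679/71, q_K = 414/71.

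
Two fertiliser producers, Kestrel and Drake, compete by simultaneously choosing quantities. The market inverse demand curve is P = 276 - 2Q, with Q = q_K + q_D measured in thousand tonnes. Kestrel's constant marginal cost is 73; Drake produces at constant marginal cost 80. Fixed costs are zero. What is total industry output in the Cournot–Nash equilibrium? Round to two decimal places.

66.50

Kestrel's profit: π_K = (276 - 2Q)q_K - (73q_K). Setting ∂π_K/∂q_K = 0: 203 - 4q_K - 2(q_D) = 0.
Drake's profit: π_D = (276 - 2Q)q_D - (80q_D). Setting ∂π_D/∂q_D = 0: 196 - 4q_D - 2(q_K) = 0.
Best responses: q_K = (203 - 2q_D)/4, q_D = (196 - 2q_K)/4.
Solving the pair: q_K = 35, q_D = 63/2.
Total output Q = 35 + 63/2 = 133/2.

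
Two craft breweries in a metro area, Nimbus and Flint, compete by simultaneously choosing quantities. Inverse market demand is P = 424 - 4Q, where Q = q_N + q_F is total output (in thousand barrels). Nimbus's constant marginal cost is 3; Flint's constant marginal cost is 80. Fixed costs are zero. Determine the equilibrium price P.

Nimbus's profit: π_N = (424 - 4Q)q_N - (3q_N). Setting ∂π_N/∂q_N = 0: 421 - 8q_N - 4(q_F) = 0.
Flint's profit: π_F = (424 - 4Q)q_F - (80q_F). Setting ∂π_F/∂q_F = 0: 344 - 8q_F - 4(q_N) = 0.
Best responses: q_N = (421 - 4q_F)/8, q_F = (344 - 4q_N)/8.
Substituting one into the other gives q_N = 83/2 and q_F = 89/4.
Total output Q = 255/4, so price P = 424 - 4·(255/4) = 169.

169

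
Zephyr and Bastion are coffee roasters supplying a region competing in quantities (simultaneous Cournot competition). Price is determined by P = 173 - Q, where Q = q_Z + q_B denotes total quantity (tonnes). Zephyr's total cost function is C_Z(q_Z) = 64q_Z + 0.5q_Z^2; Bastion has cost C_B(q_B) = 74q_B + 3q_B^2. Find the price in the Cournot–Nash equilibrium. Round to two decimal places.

131.22

Zephyr's profit: π_Z = (173 - Q)q_Z - (64q_Z + (1/2)q_Z²). Setting ∂π_Z/∂q_Z = 0: 109 - 3q_Z - (q_B) = 0.
Bastion's profit: π_B = (173 - Q)q_B - (74q_B + 3q_B²). Setting ∂π_B/∂q_B = 0: 99 - 8q_B - (q_Z) = 0.
Rearranging gives the reaction functions q_Z = (109 - q_B)/3 and q_B = (99 - q_Z)/8.
Substituting one into the other gives q_Z = 773/23 and q_B = 188/23.
Total output Q = 961/23, so price P = 173 - 961/23 = 131.2174.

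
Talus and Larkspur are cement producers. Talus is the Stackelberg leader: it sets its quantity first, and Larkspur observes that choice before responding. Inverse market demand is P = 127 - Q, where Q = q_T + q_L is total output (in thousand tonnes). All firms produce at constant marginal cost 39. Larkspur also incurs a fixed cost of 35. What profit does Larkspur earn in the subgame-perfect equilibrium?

449

Solve by backward induction. Given q_T, the follower Larkspur maximises π_L = (127 - q_T - q_L)q_L - 39q_L.
∂π_L/∂q_L = 88 - q_T - 2q_L = 0 gives the reaction function q_L = (88 - q_T)/2.
The leader anticipates this reaction. Substituting into P = 127 - Q gives P = 83 - (1/2)q_T, so π_T = (83 - (1/2)q_T)q_T - 39q_T.
The leader's first-order condition 44 - q_T = 0 yields q_T = 44.
Then q_L = (88 - 44)/2 = 22.
Price P = 127 - 66 = 61.
Larkspur's profit: (61 - 39)·22 - 35 = 449.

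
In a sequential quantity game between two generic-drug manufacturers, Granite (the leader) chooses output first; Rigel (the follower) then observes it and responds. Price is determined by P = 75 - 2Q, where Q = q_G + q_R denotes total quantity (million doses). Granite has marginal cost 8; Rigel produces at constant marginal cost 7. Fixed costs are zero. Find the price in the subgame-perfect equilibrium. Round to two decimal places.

Solve by backward induction. Given q_G, the follower Rigel maximises π_R = (75 - 2q_G - 2q_R)q_R - 7q_R.
Setting the follower's marginal profit to zero, 68 - 2q_G - 4q_R = 0, i.e. q_R = (68 - 2q_G)/4.
The leader anticipates this reaction. Substituting into P = 75 - 2Q gives P = 41 - q_G, so π_G = (41 - q_G)q_G - 8q_G.
Maximising: ∂π_G/∂q_G = 33 - 2q_G = 0, giving q_G = 33/2.
Then q_R = (68 - 2·(33/2))/4 = 35/4.
Total output Q = 101/4, so price P = 75 - 2·(101/4) = 49/2.

24.50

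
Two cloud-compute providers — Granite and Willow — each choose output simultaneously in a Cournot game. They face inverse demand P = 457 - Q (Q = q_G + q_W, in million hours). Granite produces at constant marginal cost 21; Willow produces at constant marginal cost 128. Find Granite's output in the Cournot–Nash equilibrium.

181

Granite's profit: π_G = (457 - Q)q_G - (21q_G). Setting ∂π_G/∂q_G = 0: 436 - 2q_G - (q_W) = 0.
Willow's first-order condition: 329 - 2q_W - (q_G) = 0.
So q_G = (436 - q_W)/2 and q_W = (329 - q_G)/2.
Substituting one into the other gives q_G = 181 and q_W = 74.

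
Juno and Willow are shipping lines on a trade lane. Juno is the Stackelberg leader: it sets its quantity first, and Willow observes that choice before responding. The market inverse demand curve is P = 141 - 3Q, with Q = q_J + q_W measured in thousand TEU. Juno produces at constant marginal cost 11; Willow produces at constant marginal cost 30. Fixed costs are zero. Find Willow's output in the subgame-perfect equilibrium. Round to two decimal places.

The follower Willow best-responds to any q_J: π_W = (141 - 3Q)q_W - 30q_W.
Setting the follower's marginal profit to zero, 111 - 3q_J - 6q_W = 0, i.e. q_W = (111 - 3q_J)/6.
Juno substitutes q_W(q_J) into its own profit: π_J = q_J(141 - 3q_J - (111 - 3q_J)/2) - 11q_J = (171/2 - (3/2)q_J)q_J - 11q_J.
Leader FOC: 149/2 - 3q_J = 0, so q_J = 149/6.
Then q_W = (111 - 3·(149/6))/6 = 73/12.

6.08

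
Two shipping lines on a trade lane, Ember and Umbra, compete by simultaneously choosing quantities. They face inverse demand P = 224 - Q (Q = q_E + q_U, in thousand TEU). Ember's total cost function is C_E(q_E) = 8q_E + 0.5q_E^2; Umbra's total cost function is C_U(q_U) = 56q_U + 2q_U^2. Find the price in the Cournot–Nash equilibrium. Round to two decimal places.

Ember's profit: π_E = (224 - Q)q_E - (8q_E + (1/2)q_E²). Setting ∂π_E/∂q_E = 0: 216 - 3q_E - (q_U) = 0.
Umbra's profit: π_U = (224 - Q)q_U - (56q_U + 2q_U²). Setting ∂π_U/∂q_U = 0: 168 - 6q_U - (q_E) = 0.
Best responses: q_E = (216 - q_U)/3, q_U = (168 - q_E)/6.
Solving the pair: q_E = 1128/17, q_U = 288/17.
Total output Q = 1416/17, so price P = 224 - 1416/17 = 140.7059.

140.71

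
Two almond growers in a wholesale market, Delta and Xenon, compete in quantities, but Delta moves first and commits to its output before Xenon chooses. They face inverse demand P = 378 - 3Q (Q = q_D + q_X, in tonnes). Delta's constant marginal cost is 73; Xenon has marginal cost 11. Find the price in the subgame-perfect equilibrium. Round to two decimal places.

Solve by backward induction. Given q_D, the follower Xenon maximises π_X = (378 - 3q_D - 3q_X)q_X - 11q_X.
Follower FOC: 367 - 3q_D - 6q_X = 0, so q_X(q_D) = (367 - 3q_D)/6.
Delta substitutes q_X(q_D) into its own profit: π_D = q_D(378 - 3q_D - (367 - 3q_D)/2) - 73q_D = (389/2 - (3/2)q_D)q_D - 73q_D.
The leader's first-order condition 243/2 - 3q_D = 0 yields q_D = 81/2.
Then q_X = (367 - 3·(81/2))/6 = 491/12.
Total output Q = 977/12, so price P = 378 - 3·(977/12) = 535/4.

133.75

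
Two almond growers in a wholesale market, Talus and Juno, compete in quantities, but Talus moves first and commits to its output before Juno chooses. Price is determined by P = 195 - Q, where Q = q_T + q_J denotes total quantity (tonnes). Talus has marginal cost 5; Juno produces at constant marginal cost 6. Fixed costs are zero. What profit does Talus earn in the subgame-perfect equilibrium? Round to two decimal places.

The follower Juno best-responds to any q_T: π_J = (195 - Q)q_J - 6q_J.
∂π_J/∂q_J = 189 - q_T - 2q_J = 0 gives the reaction function q_J = (189 - q_T)/2.
The leader anticipates this reaction. Substituting into P = 195 - Q gives P = 201/2 - (1/2)q_T, so π_T = (201/2 - (1/2)q_T)q_T - 5q_T.
Maximising: ∂π_T/∂q_T = 191/2 - q_T = 0, giving q_T = 191/2.
Then q_J = (189 - 191/2)/2 = 187/4.
Price P = 195 - 569/4 = 211/4.
Talus's profit: (211/4 - 5)·(191/2) = 4560.1250.

4560.13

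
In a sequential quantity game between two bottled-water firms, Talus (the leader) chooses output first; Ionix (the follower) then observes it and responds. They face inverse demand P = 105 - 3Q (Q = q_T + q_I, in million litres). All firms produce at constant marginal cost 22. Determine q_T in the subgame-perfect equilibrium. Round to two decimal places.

The follower Ionix best-responds to any q_T: π_I = (105 - 3Q)q_I - 22q_I.
∂π_I/∂q_I = 83 - 3q_T - 6q_I = 0 gives the reaction function q_I = (83 - 3q_T)/6.
The leader anticipates this reaction. Substituting into P = 105 - 3Q gives P = 127/2 - (3/2)q_T, so π_T = (127/2 - (3/2)q_T)q_T - 22q_T.
The leader's first-order condition 83/2 - 3q_T = 0 yields q_T = 83/6.
Then q_I = (83 - 3·(83/6))/6 = 83/12.

13.83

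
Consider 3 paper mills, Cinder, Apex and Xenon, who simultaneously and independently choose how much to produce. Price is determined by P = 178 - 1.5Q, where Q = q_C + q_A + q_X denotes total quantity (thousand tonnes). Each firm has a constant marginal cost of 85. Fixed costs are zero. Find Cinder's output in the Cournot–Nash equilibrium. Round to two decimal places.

15.50

A representative firm's profit is π_i = q_i(178 - 1.5Q) - 85q_i.
First-order condition (treating rivals' output as given): 93 - 3q_i - (3/2)·Σ_{j≠i} q_j = 0.
By symmetry each firm produces the same amount; substituting Σ_{j≠i} q_j = 2q_i yields q_i = 93/6 = 31/2.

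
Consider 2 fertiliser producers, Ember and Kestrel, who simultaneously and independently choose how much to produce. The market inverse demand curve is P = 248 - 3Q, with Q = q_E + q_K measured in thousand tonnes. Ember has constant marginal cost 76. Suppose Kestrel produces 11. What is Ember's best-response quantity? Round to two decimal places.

23.17

With the rival's output fixed at 11, Ember's profit is π_E = (248 - 3·11 - 3q_E)q_E - (76q_E) = (215 - 3q_E)q_E - (76q_E).
∂π_E/∂q_E = 139 - 6q_E = 0, so q_E = 139/6.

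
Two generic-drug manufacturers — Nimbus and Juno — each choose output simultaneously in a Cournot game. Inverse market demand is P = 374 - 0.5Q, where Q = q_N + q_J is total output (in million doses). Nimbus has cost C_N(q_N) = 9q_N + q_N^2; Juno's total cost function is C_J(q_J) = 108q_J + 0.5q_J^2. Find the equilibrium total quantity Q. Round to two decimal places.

210.87

Nimbus's profit: π_N = (374 - 0.5Q)q_N - (9q_N + q_N²). Setting ∂π_N/∂q_N = 0: 365 - 3q_N - (1/2)(q_J) = 0.
Juno's profit: π_J = (374 - 0.5Q)q_J - (108q_J + (1/2)q_J²). Setting ∂π_J/∂q_J = 0: 266 - 2q_J - (1/2)(q_N) = 0.
Best responses: q_N = (365 - (1/2)q_J)/3, q_J = (266 - (1/2)q_N)/2.
Solving the pair: q_N = 103.8261, q_J = 107.0435.
Total output Q = 103.8261 + 107.0435 = 210.8696.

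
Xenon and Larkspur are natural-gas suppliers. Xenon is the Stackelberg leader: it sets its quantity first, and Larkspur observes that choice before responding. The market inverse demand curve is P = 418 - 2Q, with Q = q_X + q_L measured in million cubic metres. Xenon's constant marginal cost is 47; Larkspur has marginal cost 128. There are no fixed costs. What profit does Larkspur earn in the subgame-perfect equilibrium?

The follower Larkspur best-responds to any q_X: π_L = (418 - 2Q)q_L - 128q_L.
∂π_L/∂q_L = 290 - 2q_X - 4q_L = 0 gives the reaction function q_L = (290 - 2q_X)/4.
Xenon substitutes q_L(q_X) into its own profit: π_X = q_X(418 - 2q_X - (290 - 2q_X)/2) - 47q_X = (273 - q_X)q_X - 47q_X.
Leader FOC: 226 - 2q_X = 0, so q_X = 113.
Then q_L = (290 - 2·113)/4 = 16.
Price P = 418 - 2·129 = 160.
Larkspur's profit: (160 - 128)·16 = 512.

512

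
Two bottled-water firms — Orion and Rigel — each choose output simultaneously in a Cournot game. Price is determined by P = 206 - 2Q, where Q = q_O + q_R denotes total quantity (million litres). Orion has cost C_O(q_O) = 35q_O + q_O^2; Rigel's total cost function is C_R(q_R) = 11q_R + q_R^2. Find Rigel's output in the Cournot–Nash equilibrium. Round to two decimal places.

25.88

Orion's profit: π_O = (206 - 2Q)q_O - (35q_O + q_O²). Setting ∂π_O/∂q_O = 0: 171 - 6q_O - 2(q_R) = 0.
Rigel's profit: π_R = (206 - 2Q)q_R - (11q_R + q_R²). Setting ∂π_R/∂q_R = 0: 195 - 6q_R - 2(q_O) = 0.
Best responses: q_O = (171 - 2q_R)/6, q_R = (195 - 2q_O)/6.
Substituting one into the other gives q_O = 159/8 and q_R = 207/8.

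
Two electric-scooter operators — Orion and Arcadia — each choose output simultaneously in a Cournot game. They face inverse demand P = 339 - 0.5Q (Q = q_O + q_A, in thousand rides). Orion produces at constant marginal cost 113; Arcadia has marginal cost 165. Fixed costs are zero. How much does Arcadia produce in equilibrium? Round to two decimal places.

81.33

Orion's profit: π_O = (339 - 0.5Q)q_O - (113q_O). Setting ∂π_O/∂q_O = 0: 226 - q_O - (1/2)(q_A) = 0.
Arcadia's profit: π_A = (339 - 0.5Q)q_A - (165q_A). Setting ∂π_A/∂q_A = 0: 174 - q_A - (1/2)(q_O) = 0.
So q_O = (226 - (1/2)q_A) and q_A = (174 - (1/2)q_O).
Solving the pair: q_O = 556/3, q_A = 244/3.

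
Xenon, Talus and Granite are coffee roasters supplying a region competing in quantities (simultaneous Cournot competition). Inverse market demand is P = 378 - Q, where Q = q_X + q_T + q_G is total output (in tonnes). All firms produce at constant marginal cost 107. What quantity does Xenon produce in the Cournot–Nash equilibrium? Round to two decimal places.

Each firm earns π_i = (378 - Q)q_i - 107q_i.
First-order condition (treating rivals' output as given): 271 - 2q_i - Σ_{j≠i} q_j = 0.
By symmetry each firm produces the same amount; substituting Σ_{j≠i} q_j = 2q_i yields q_i = 271/4.

67.75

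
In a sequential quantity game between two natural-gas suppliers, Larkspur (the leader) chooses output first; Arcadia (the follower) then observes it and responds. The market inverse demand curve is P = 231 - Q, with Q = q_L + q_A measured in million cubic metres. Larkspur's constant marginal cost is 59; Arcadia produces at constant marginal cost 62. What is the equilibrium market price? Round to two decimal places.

102.75

Solve by backward induction. Given q_L, the follower Arcadia maximises π_A = (231 - q_L - q_A)q_A - 62q_A.
Follower FOC: 169 - q_L - 2q_A = 0, so q_A(q_L) = (169 - q_L)/2.
The leader anticipates this reaction. Substituting into P = 231 - Q gives P = 293/2 - (1/2)q_L, so π_L = (293/2 - (1/2)q_L)q_L - 59q_L.
Leader FOC: 175/2 - q_L = 0, so q_L = 175/2.
Then q_A = (169 - 175/2)/2 = 163/4.
Total output Q = 513/4, so price P = 231 - 513/4 = 411/4.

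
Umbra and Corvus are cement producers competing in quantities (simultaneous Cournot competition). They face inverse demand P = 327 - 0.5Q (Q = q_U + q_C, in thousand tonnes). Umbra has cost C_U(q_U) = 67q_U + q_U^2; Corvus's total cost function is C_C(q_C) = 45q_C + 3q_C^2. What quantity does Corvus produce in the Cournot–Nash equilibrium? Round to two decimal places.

34.51

Umbra's profit: π_U = (327 - 0.5Q)q_U - (67q_U + q_U²). Setting ∂π_U/∂q_U = 0: 260 - 3q_U - (1/2)(q_C) = 0.
Corvus's profit: π_C = (327 - 0.5Q)q_C - (45q_C + 3q_C²). Setting ∂π_C/∂q_C = 0: 282 - 7q_C - (1/2)(q_U) = 0.
So q_U = (260 - (1/2)q_C)/3 and q_C = (282 - (1/2)q_U)/7.
Solving the pair: q_U = 80.9157, q_C = 34.5060.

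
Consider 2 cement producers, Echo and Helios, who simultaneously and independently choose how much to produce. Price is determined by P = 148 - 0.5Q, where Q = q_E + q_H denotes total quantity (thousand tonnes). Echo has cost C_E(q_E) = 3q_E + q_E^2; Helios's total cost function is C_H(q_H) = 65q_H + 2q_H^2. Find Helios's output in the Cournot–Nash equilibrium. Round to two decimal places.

Echo's profit: π_E = (148 - 0.5Q)q_E - (3q_E + q_E²). Setting ∂π_E/∂q_E = 0: 145 - 3q_E - (1/2)(q_H) = 0.
Helios's first-order condition: 83 - 5q_H - (1/2)(q_E) = 0.
Best responses: q_E = (145 - (1/2)q_H)/3, q_H = (83 - (1/2)q_E)/5.
Solving the pair: q_E = 46.3390, q_H = 706/59.

11.97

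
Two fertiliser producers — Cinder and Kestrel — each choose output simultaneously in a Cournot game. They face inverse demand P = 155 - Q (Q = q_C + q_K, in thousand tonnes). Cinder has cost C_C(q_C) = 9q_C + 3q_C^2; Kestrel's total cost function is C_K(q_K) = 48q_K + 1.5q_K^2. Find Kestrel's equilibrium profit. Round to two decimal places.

828.57

Cinder's profit: π_C = (155 - Q)q_C - (9q_C + 3q_C²). Setting ∂π_C/∂q_C = 0: 146 - 8q_C - (q_K) = 0.
Kestrel's profit: π_K = (155 - Q)q_K - (48q_K + (3/2)q_K²). Setting ∂π_K/∂q_K = 0: 107 - 5q_K - (q_C) = 0.
So q_C = (146 - q_K)/8 and q_K = (107 - q_C)/5.
Substituting one into the other gives q_C = 623/39 and q_K = 710/39.
Price P = 155 - 1333/39 = 120.8205.
Kestrel's profit: 120.8205·(710/39) - 48·(710/39) - (3/2)(710/39)² = 828.5667.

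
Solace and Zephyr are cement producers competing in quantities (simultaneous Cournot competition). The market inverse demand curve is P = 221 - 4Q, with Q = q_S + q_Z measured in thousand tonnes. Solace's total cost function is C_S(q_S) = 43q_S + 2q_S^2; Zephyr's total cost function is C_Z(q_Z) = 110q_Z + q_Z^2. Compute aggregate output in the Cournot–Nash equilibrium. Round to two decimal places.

18.81

Solace's profit: π_S = (221 - 4Q)q_S - (43q_S + 2q_S²). Setting ∂π_S/∂q_S = 0: 178 - 12q_S - 4(q_Z) = 0.
Zephyr's profit: π_Z = (221 - 4Q)q_Z - (110q_Z + q_Z²). Setting ∂π_Z/∂q_Z = 0: 111 - 10q_Z - 4(q_S) = 0.
Best responses: q_S = (178 - 4q_Z)/12, q_Z = (111 - 4q_S)/10.
Substituting one into the other gives q_S = 167/13 and q_Z = 155/26.
Total output Q = 167/13 + 155/26 = 489/26.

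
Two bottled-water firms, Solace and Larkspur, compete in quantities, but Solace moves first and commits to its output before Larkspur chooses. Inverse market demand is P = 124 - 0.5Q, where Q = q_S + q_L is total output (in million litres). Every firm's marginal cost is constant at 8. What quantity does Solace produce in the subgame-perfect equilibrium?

The follower Larkspur best-responds to any q_S: π_L = (124 - 0.5Q)q_L - 8q_L.
Setting the follower's marginal profit to zero, 116 - (1/2)q_S - q_L = 0, i.e. q_L = (116 - (1/2)q_S).
Solace substitutes q_L(q_S) into its own profit: π_S = q_S(124 - (1/2)q_S - (116 - (1/2)q_S)/2) - 8q_S = (66 - (1/4)q_S)q_S - 8q_S.
Maximising: ∂π_S/∂q_S = 58 - (1/2)q_S = 0, giving q_S = 116.
Then q_L = (116 - (1/2)·116) = 58.

116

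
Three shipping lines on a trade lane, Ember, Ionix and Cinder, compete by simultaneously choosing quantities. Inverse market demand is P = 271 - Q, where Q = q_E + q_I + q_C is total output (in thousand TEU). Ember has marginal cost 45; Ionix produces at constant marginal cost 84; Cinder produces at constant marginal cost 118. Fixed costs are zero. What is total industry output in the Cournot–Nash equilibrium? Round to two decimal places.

141.50

Ember's profit: π_E = (271 - Q)q_E - (45q_E). Setting ∂π_E/∂q_E = 0: 226 - 2q_E - (q_I + q_C) = 0.
Ionix's profit: π_I = (271 - Q)q_I - (84q_I). Setting ∂π_I/∂q_I = 0: 187 - 2q_I - (q_E + q_C) = 0.
Cinder's first-order condition: 153 - 2q_C - (q_E + q_I) = 0.
Summing all 3 equations gives 566 − 4Q = 0, hence Q = 283/2.
Back-substituting: q_E = (226 − 283/2) = 169/2, q_I = (187 − 283/2) = 91/2, q_C = (153 − 283/2) = 23/2.
Total output Q = 169/2 + 91/2 + 23/2 = 283/2.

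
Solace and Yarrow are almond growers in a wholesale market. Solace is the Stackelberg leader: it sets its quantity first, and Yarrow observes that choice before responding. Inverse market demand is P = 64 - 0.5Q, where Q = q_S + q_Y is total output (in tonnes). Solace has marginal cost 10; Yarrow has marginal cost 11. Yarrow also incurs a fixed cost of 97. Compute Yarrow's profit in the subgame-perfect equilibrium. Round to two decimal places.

228.13

Solve by backward induction. Given q_S, the follower Yarrow maximises π_Y = (64 - (1/2)q_S - (1/2)q_Y)q_Y - 11q_Y.
Follower FOC: 53 - (1/2)q_S - q_Y = 0, so q_Y(q_S) = (53 - (1/2)q_S).
The leader anticipates this reaction. Substituting into P = 64 - 0.5Q gives P = 75/2 - (1/4)q_S, so π_S = (75/2 - (1/4)q_S)q_S - 10q_S.
Maximising: ∂π_S/∂q_S = 55/2 - (1/2)q_S = 0, giving q_S = 55.
Then q_Y = (53 - (1/2)·55) = 51/2.
Price P = 64 - (1/2)·(161/2) = 95/4.
Yarrow's profit: (95/4 - 11)·(51/2) - 97 = 1825/8.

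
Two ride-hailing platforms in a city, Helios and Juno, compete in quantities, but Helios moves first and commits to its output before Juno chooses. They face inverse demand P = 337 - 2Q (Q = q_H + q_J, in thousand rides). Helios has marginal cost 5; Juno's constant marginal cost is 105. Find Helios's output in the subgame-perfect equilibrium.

The follower Juno best-responds to any q_H: π_J = (337 - 2Q)q_J - 105q_J.
Setting the follower's marginal profit to zero, 232 - 2q_H - 4q_J = 0, i.e. q_J = (232 - 2q_H)/4.
Helios substitutes q_J(q_H) into its own profit: π_H = q_H(337 - 2q_H - (232 - 2q_H)/2) - 5q_H = (221 - q_H)q_H - 5q_H.
The leader's first-order condition 216 - 2q_H = 0 yields q_H = 108.
Then q_J = (232 - 2·108)/4 = 4.

108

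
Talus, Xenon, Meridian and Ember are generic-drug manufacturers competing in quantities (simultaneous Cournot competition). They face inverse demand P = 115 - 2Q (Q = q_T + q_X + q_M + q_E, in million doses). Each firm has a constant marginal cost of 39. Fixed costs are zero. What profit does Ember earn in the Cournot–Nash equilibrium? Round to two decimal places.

115.52

Each firm earns π_i = (115 - 2Q)q_i - 39q_i.
Setting ∂π_i/∂q_i = 0 with rivals' quantities fixed: 76 - 4q_i - 2·Σ_{j≠i} q_j = 0.
By symmetry each firm produces the same amount; substituting Σ_{j≠i} q_j = 3q_i yields q_i = 76/10 = 38/5.
Price P = 115 - 2·(152/5) = 271/5.
Ember's profit: (271/5 - 39)·(38/5) = 115.5200.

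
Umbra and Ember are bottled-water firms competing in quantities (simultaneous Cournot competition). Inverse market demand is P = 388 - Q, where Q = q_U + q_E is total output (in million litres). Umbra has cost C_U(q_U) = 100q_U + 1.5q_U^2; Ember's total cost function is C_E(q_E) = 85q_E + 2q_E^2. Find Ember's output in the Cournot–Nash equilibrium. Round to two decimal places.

42.31

Umbra's profit: π_U = (388 - Q)q_U - (100q_U + (3/2)q_U²). Setting ∂π_U/∂q_U = 0: 288 - 5q_U - (q_E) = 0.
Ember's profit: π_E = (388 - Q)q_E - (85q_E + 2q_E²). Setting ∂π_E/∂q_E = 0: 303 - 6q_E - (q_U) = 0.
So q_U = (288 - q_E)/5 and q_E = (303 - q_U)/6.
Substituting one into the other gives q_U = 1425/29 and q_E = 1227/29.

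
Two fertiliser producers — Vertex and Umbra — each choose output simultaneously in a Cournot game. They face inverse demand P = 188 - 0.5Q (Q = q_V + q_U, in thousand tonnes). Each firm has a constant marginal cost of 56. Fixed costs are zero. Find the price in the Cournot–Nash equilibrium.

100

Each firm earns π_i = (188 - 0.5Q)q_i - 56q_i.
Setting ∂π_i/∂q_i = 0 with rivals' quantities fixed: 132 - q_i - (1/2)q_j = 0.
By symmetry each firm produces the same amount; substituting q_j = q_i yields q_i = 132/(3/2) = 88.
Total output Q = 176, so price P = 188 - (1/2)·176 = 100.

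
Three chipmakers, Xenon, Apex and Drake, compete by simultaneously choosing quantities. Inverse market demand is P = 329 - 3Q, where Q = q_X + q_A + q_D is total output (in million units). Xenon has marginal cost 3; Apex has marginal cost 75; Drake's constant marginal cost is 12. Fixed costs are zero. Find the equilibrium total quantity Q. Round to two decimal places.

Xenon's profit: π_X = (329 - 3Q)q_X - (3q_X). Setting ∂π_X/∂q_X = 0: 326 - 6q_X - 3(q_A + q_D) = 0.
Apex's first-order condition: 254 - 6q_A - 3(q_X + q_D) = 0.
Drake's first-order condition: 317 - 6q_D - 3(q_X + q_A) = 0.
Adding the 3 first-order conditions: 897 − 12Q = 0, so Q = 299/4.
Back-substituting: q_X = (326 − 897/4)/3 = 407/12, q_A = (254 − 897/4)/3 = 119/12, q_D = (317 − 897/4)/3 = 371/12.
Total output Q = 407/12 + 119/12 + 371/12 = 299/4.

74.75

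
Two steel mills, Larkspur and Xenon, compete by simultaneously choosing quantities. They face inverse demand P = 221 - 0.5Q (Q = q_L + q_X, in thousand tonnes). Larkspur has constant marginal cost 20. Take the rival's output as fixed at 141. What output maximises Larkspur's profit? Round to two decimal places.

With the rival's output fixed at 141, Larkspur's profit is π_L = (221 - (1/2)·141 - (1/2)q_L)q_L - (20q_L) = (301/2 - (1/2)q_L)q_L - (20q_L).
∂π_L/∂q_L = 261/2 - q_L = 0, so q_L = 261/2.

130.50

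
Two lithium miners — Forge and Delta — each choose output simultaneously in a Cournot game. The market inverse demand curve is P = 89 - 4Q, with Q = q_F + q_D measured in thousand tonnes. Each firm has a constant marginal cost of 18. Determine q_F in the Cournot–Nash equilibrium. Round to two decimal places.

Each firm earns π_i = (89 - 4Q)q_i - 18q_i.
Setting ∂π_i/∂q_i = 0 with rivals' quantities fixed: 71 - 8q_i - 4q_j = 0.
By symmetry each firm produces the same amount; substituting q_j = q_i yields q_i = 71/12.

5.92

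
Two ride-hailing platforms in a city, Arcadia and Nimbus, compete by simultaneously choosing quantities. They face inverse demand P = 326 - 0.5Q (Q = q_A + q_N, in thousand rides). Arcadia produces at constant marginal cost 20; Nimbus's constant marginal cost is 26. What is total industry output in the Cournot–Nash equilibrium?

Arcadia's profit: π_A = (326 - 0.5Q)q_A - (20q_A). Setting ∂π_A/∂q_A = 0: 306 - q_A - (1/2)(q_N) = 0.
Nimbus's profit: π_N = (326 - 0.5Q)q_N - (26q_N). Setting ∂π_N/∂q_N = 0: 300 - q_N - (1/2)(q_A) = 0.
So q_A = (306 - (1/2)q_N) and q_N = (300 - (1/2)q_A).
Solving the pair: q_A = 208, q_N = 196.
Total output Q = 208 + 196 = 404.

404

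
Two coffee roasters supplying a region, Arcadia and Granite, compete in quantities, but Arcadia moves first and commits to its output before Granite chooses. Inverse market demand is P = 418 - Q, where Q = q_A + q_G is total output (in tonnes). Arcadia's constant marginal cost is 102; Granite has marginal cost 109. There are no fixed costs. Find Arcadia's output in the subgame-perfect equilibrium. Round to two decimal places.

161.50

The follower Granite best-responds to any q_A: π_G = (418 - Q)q_G - 109q_G.
Follower FOC: 309 - q_A - 2q_G = 0, so q_G(q_A) = (309 - q_A)/2.
Arcadia substitutes q_G(q_A) into its own profit: π_A = q_A(418 - q_A - (309 - q_A)/2) - 102q_A = (527/2 - (1/2)q_A)q_A - 102q_A.
The leader's first-order condition 323/2 - q_A = 0 yields q_A = 323/2.
Then q_G = (309 - 323/2)/2 = 295/4.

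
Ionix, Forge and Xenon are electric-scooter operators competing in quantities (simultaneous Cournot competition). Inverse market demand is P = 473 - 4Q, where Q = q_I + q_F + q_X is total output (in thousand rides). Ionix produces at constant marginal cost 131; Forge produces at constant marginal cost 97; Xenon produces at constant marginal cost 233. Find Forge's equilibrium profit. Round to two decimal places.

4658.06

Ionix's profit: π_I = (473 - 4Q)q_I - (131q_I). Setting ∂π_I/∂q_I = 0: 342 - 8q_I - 4(q_F + q_X) = 0.
Forge's profit: π_F = (473 - 4Q)q_F - (97q_F). Setting ∂π_F/∂q_F = 0: 376 - 8q_F - 4(q_I + q_X) = 0.
Xenon's profit: π_X = (473 - 4Q)q_X - (233q_X). Setting ∂π_X/∂q_X = 0: 240 - 8q_X - 4(q_I + q_F) = 0.
Summing all 3 equations gives 958 − 16Q = 0, hence Q = 479/8.
Back-substituting: q_I = (342 − 479/2)/4 = 205/8, q_F = (376 − 479/2)/4 = 273/8, q_X = (240 − 479/2)/4 = 1/8.
Price P = 473 - 4·(479/8) = 467/2.
Forge's profit: (467/2 - 97)·(273/8) = 4658.0625.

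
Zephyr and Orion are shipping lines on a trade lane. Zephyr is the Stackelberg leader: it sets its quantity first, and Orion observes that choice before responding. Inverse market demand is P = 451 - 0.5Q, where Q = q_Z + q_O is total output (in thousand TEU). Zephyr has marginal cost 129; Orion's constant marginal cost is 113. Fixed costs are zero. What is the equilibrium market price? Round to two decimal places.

205.50

Solve by backward induction. Given q_Z, the follower Orion maximises π_O = (451 - (1/2)q_Z - (1/2)q_O)q_O - 113q_O.
Setting the follower's marginal profit to zero, 338 - (1/2)q_Z - q_O = 0, i.e. q_O = (338 - (1/2)q_Z).
Zephyr substitutes q_O(q_Z) into its own profit: π_Z = q_Z(451 - (1/2)q_Z - (338 - (1/2)q_Z)/2) - 129q_Z = (282 - (1/4)q_Z)q_Z - 129q_Z.
Maximising: ∂π_Z/∂q_Z = 153 - (1/2)q_Z = 0, giving q_Z = 306.
Then q_O = (338 - (1/2)·306) = 185.
Total output Q = 491, so price P = 451 - (1/2)·491 = 411/2.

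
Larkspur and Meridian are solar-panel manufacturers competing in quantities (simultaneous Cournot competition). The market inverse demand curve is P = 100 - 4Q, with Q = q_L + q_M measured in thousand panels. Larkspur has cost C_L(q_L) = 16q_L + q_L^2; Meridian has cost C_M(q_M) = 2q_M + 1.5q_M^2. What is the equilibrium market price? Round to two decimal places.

49.96

Larkspur's profit: π_L = (100 - 4Q)q_L - (16q_L + q_L²). Setting ∂π_L/∂q_L = 0: 84 - 10q_L - 4(q_M) = 0.
Meridian's first-order condition: 98 - 11q_M - 4(q_L) = 0.
Rearranging gives the reaction functions q_L = (84 - 4q_M)/10 and q_M = (98 - 4q_L)/11.
Substituting one into the other gives q_L = 266/47 and q_M = 322/47.
Total output Q = 588/47, so price P = 100 - 4·(588/47) = 49.9574.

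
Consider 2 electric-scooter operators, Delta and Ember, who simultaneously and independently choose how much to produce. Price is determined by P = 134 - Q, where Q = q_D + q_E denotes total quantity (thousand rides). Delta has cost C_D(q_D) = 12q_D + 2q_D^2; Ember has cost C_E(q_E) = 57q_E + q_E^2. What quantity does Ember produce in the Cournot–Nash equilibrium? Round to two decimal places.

14.78

Delta's profit: π_D = (134 - Q)q_D - (12q_D + 2q_D²). Setting ∂π_D/∂q_D = 0: 122 - 6q_D - (q_E) = 0.
Ember's profit: π_E = (134 - Q)q_E - (57q_E + q_E²). Setting ∂π_E/∂q_E = 0: 77 - 4q_E - (q_D) = 0.
Best responses: q_D = (122 - q_E)/6, q_E = (77 - q_D)/4.
Solving the pair: q_D = 411/23, q_E = 340/23.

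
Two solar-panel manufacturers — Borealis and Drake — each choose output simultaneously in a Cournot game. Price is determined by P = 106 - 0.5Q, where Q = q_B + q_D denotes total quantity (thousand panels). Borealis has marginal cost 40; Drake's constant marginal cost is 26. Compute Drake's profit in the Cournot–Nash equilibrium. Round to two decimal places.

Borealis's profit: π_B = (106 - 0.5Q)q_B - (40q_B). Setting ∂π_B/∂q_B = 0: 66 - q_B - (1/2)(q_D) = 0.
Drake's profit: π_D = (106 - 0.5Q)q_D - (26q_D). Setting ∂π_D/∂q_D = 0: 80 - q_D - (1/2)(q_B) = 0.
So q_B = (66 - (1/2)q_D) and q_D = (80 - (1/2)q_B).
Solving the pair: q_B = 104/3, q_D = 188/3.
Price P = 106 - (1/2)·(292/3) = 172/3.
Drake's profit: (172/3 - 26)·(188/3) = 1963.5556.

1963.56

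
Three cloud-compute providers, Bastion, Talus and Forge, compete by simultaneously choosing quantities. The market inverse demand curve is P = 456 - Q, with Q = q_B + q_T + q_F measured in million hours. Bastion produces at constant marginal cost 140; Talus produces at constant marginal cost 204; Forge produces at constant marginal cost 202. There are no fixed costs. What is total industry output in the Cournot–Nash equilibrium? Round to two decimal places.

Bastion's profit: π_B = (456 - Q)q_B - (140q_B). Setting ∂π_B/∂q_B = 0: 316 - 2q_B - (q_T + q_F) = 0.
Talus's first-order condition: 252 - 2q_T - (q_B + q_F) = 0.
Forge's first-order condition: 254 - 2q_F - (q_B + q_T) = 0.
Adding the 3 first-order conditions: 822 − 4Q = 0, so Q = 411/2.
Back-substituting: q_B = (316 − 411/2) = 221/2, q_T = (252 − 411/2) = 93/2, q_F = (254 − 411/2) = 97/2.
Total output Q = 221/2 + 93/2 + 97/2 = 411/2.

205.50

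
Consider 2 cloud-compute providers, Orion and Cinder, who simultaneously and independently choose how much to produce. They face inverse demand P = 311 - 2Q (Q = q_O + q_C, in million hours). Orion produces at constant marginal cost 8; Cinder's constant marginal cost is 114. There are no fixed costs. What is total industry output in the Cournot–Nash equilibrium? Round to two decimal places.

83.33

Orion's profit: π_O = (311 - 2Q)q_O - (8q_O). Setting ∂π_O/∂q_O = 0: 303 - 4q_O - 2(q_C) = 0.
Cinder's profit: π_C = (311 - 2Q)q_C - (114q_C). Setting ∂π_C/∂q_C = 0: 197 - 4q_C - 2(q_O) = 0.
So q_O = (303 - 2q_C)/4 and q_C = (197 - 2q_O)/4.
Substituting one into the other gives q_O = 409/6 and q_C = 91/6.
Total output Q = 409/6 + 91/6 = 250/3.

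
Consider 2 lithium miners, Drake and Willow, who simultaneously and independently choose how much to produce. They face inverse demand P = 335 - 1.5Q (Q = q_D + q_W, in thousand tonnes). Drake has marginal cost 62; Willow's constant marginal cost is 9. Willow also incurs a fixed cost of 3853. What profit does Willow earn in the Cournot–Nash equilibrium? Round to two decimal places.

6787.07

Drake's profit: π_D = (335 - 1.5Q)q_D - (62q_D). Setting ∂π_D/∂q_D = 0: 273 - 3q_D - (3/2)(q_W) = 0.
Willow's profit: π_W = (335 - 1.5Q)q_W - (9q_W). Setting ∂π_W/∂q_W = 0: 326 - 3q_W - (3/2)(q_D) = 0.
Best responses: q_D = (273 - (3/2)q_W)/3, q_W = (326 - (3/2)q_D)/3.
Solving the pair: q_D = 440/9, q_W = 758/9.
Price P = 335 - (3/2)·(1198/9) = 406/3.
Willow's profit: (406/3 - 9)·(758/9) - 3853 = 6787.0741.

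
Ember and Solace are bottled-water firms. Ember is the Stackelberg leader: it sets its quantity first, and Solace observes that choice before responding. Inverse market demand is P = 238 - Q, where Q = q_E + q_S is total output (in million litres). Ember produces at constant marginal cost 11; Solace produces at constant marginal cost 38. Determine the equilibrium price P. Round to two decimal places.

74.50

The follower Solace best-responds to any q_E: π_S = (238 - Q)q_S - 38q_S.
∂π_S/∂q_S = 200 - q_E - 2q_S = 0 gives the reaction function q_S = (200 - q_E)/2.
Ember substitutes q_S(q_E) into its own profit: π_E = q_E(238 - q_E - (200 - q_E)/2) - 11q_E = (138 - (1/2)q_E)q_E - 11q_E.
Maximising: ∂π_E/∂q_E = 127 - q_E = 0, giving q_E = 127.
Then q_S = (200 - 127)/2 = 73/2.
Total output Q = 327/2, so price P = 238 - 327/2 = 149/2.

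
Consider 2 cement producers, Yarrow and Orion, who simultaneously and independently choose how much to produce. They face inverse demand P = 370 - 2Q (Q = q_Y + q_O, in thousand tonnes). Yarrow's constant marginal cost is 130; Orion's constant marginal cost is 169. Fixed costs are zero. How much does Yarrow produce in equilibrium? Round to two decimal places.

Yarrow's profit: π_Y = (370 - 2Q)q_Y - (130q_Y). Setting ∂π_Y/∂q_Y = 0: 240 - 4q_Y - 2(q_O) = 0.
Orion's profit: π_O = (370 - 2Q)q_O - (169q_O). Setting ∂π_O/∂q_O = 0: 201 - 4q_O - 2(q_Y) = 0.
Best responses: q_Y = (240 - 2q_O)/4, q_O = (201 - 2q_Y)/4.
Substituting one into the other gives q_Y = 93/2 and q_O = 27.

46.50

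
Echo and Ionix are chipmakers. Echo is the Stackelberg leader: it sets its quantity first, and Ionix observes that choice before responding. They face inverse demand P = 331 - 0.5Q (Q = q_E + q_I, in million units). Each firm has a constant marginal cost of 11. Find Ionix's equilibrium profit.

12800

Solve by backward induction. Given q_E, the follower Ionix maximises π_I = (331 - (1/2)q_E - (1/2)q_I)q_I - 11q_I.
Follower FOC: 320 - (1/2)q_E - q_I = 0, so q_I(q_E) = (320 - (1/2)q_E).
The leader anticipates this reaction. Substituting into P = 331 - 0.5Q gives P = 171 - (1/4)q_E, so π_E = (171 - (1/4)q_E)q_E - 11q_E.
The leader's first-order condition 160 - (1/2)q_E = 0 yields q_E = 320.
Then q_I = (320 - (1/2)·320) = 160.
Price P = 331 - (1/2)·480 = 91.
Ionix's profit: (91 - 11)·160 = 12800.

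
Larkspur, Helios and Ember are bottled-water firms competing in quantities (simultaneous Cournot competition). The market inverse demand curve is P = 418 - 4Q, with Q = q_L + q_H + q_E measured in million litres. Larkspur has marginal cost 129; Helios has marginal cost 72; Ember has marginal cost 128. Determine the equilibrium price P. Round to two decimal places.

186.75

Larkspur's profit: π_L = (418 - 4Q)q_L - (129q_L). Setting ∂π_L/∂q_L = 0: 289 - 8q_L - 4(q_H + q_E) = 0.
Helios's profit: π_H = (418 - 4Q)q_H - (72q_H). Setting ∂π_H/∂q_H = 0: 346 - 8q_H - 4(q_L + q_E) = 0.
Ember's profit: π_E = (418 - 4Q)q_E - (128q_E). Setting ∂π_E/∂q_E = 0: 290 - 8q_E - 4(q_L + q_H) = 0.
Summing all 3 equations gives 925 − 16Q = 0, hence Q = 925/16.
Back-substituting: q_L = (289 − 925/4)/4 = 231/16, q_H = (346 − 925/4)/4 = 459/16, q_E = (290 − 925/4)/4 = 235/16.
Total output Q = 925/16, so price P = 418 - 4·(925/16) = 747/4.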